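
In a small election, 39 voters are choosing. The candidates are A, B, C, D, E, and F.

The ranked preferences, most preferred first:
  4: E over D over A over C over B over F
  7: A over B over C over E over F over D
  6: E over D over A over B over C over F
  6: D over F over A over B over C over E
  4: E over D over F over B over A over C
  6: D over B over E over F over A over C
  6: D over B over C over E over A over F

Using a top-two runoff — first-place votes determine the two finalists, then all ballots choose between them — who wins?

E

Round 1 first-place votes: A 7, B 0, C 0, D 18, E 14, F 0. D and E advance.
Runoff: D is ranked above E on 18 ballots, E above D on 21.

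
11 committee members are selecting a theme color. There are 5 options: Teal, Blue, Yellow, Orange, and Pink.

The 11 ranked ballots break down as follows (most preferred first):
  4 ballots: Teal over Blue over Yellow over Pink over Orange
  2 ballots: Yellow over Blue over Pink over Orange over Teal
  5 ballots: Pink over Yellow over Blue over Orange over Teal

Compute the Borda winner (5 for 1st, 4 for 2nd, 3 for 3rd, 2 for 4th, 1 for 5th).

Yellow

Teal: 4×5 + 2×1 + 5×1 = 27
Blue: 4×4 + 2×4 + 5×3 = 39
Yellow: 4×3 + 2×5 + 5×4 = 42
Orange: 4×1 + 2×2 + 5×2 = 18
Pink: 4×2 + 2×3 + 5×5 = 39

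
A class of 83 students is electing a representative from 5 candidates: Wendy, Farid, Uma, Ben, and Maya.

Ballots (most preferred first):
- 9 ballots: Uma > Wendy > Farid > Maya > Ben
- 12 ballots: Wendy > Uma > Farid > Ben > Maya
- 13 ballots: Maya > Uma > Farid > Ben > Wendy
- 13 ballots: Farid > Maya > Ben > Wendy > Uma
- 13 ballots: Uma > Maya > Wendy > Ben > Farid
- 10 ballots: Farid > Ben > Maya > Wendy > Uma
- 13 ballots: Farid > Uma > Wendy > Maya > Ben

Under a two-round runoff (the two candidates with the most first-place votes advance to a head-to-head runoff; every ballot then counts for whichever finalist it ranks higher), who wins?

Round 1 first-place votes: Wendy 12, Farid 36, Uma 22, Ben 0, Maya 13. Farid and Uma advance.
Runoff: Farid is ranked above Uma on 36 ballots, Uma above Farid on 47.

Uma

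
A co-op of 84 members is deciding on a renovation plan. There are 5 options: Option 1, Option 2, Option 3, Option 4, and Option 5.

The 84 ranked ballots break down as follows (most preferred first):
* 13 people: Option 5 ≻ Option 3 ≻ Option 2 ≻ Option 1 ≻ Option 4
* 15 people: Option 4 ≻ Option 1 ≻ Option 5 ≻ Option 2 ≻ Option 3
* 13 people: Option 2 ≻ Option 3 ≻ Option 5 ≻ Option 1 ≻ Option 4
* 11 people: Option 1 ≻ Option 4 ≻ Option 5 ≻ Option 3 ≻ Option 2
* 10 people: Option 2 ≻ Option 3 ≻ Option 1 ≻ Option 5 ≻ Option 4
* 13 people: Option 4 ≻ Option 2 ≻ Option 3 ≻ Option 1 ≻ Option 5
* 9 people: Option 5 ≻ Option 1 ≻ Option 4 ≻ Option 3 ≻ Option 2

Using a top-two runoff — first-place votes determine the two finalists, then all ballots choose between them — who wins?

Round 1 first-place votes: Option 1 11, Option 2 23, Option 3 0, Option 4 28, Option 5 22. Option 4 and Option 2 advance.
Runoff: Option 4 is ranked above Option 2 on 48 ballots, Option 2 above Option 4 on 36.

Option 4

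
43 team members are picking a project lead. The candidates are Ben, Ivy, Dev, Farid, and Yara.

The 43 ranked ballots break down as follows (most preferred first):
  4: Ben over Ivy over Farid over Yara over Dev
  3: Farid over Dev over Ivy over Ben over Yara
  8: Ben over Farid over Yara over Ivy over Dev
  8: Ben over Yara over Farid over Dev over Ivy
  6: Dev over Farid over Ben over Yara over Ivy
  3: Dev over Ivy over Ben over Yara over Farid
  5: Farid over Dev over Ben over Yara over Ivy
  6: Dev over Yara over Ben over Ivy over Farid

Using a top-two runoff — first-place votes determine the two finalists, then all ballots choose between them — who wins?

Dev

Round 1 first-place votes: Ben 20, Ivy 0, Dev 15, Farid 8, Yara 0. Ben and Dev advance.
Runoff: Ben is ranked above Dev on 20 ballots, Dev above Ben on 23.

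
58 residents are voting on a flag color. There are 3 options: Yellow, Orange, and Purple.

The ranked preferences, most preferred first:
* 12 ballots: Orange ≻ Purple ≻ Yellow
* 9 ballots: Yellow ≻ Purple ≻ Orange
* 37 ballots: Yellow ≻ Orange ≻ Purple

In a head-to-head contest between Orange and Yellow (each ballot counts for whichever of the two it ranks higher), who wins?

Orange is ranked above Yellow on 12 ballots; Yellow above Orange on 46.

Yellow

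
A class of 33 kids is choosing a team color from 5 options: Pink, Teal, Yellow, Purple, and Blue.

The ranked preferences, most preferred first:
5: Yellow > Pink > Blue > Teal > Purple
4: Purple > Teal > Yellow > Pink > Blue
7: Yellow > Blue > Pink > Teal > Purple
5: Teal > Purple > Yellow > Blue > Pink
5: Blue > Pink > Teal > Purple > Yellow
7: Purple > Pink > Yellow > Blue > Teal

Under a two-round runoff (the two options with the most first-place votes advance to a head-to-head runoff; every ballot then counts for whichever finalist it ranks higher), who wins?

Round 1 first-place votes: Pink 0, Teal 5, Yellow 12, Purple 11, Blue 5. Yellow and Purple advance.
Runoff: Yellow is ranked above Purple on 12 ballots, Purple above Yellow on 21.

Purple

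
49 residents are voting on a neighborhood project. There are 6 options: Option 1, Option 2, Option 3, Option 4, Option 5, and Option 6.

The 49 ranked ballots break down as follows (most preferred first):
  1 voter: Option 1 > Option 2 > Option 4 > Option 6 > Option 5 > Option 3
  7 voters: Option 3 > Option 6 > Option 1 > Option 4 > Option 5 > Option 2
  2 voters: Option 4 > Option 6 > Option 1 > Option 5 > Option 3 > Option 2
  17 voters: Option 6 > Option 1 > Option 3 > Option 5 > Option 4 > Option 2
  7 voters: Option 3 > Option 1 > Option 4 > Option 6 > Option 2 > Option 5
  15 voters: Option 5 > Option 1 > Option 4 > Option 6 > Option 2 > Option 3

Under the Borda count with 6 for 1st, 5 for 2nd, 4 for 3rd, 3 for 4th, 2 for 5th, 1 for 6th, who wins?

Option 1: 1×6 + 7×4 + 2×4 + 17×5 + 7×5 + 15×5 = 237
Option 2: 1×5 + 7×1 + 2×1 + 17×1 + 7×2 + 15×2 = 75
Option 3: 1×1 + 7×6 + 2×2 + 17×4 + 7×6 + 15×1 = 172
Option 4: 1×4 + 7×3 + 2×6 + 17×2 + 7×4 + 15×4 = 159
Option 5: 1×2 + 7×2 + 2×3 + 17×3 + 7×1 + 15×6 = 170
Option 6: 1×3 + 7×5 + 2×5 + 17×6 + 7×3 + 15×3 = 216

Option 1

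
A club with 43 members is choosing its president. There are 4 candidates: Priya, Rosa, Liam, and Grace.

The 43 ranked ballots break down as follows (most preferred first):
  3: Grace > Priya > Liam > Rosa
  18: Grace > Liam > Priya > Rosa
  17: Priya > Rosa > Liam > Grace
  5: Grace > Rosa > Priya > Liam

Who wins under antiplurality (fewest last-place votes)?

Priya

Last-place votes: Priya 0, Rosa 21, Liam 5, Grace 17.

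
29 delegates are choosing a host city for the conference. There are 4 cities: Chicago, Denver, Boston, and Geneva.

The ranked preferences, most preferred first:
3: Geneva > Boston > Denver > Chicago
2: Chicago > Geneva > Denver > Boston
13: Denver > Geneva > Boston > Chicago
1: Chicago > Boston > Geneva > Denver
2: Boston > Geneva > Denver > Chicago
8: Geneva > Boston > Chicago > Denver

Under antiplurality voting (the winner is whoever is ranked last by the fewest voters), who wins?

Last-place votes: Chicago 18, Denver 9, Boston 2, Geneva 0.

Geneva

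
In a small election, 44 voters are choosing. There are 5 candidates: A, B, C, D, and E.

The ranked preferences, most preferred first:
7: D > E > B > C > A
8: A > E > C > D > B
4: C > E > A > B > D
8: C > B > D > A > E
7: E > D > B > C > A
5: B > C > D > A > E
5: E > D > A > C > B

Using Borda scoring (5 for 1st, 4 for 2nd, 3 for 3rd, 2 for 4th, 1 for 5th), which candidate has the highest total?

E

A: 7×1 + 8×5 + 4×3 + 8×2 + 7×1 + 5×2 + 5×3 = 107
B: 7×3 + 8×1 + 4×2 + 8×4 + 7×3 + 5×5 + 5×1 = 120
C: 7×2 + 8×3 + 4×5 + 8×5 + 7×2 + 5×4 + 5×2 = 142
D: 7×5 + 8×2 + 4×1 + 8×3 + 7×4 + 5×3 + 5×4 = 142
E: 7×4 + 8×4 + 4×4 + 8×1 + 7×5 + 5×1 + 5×5 = 149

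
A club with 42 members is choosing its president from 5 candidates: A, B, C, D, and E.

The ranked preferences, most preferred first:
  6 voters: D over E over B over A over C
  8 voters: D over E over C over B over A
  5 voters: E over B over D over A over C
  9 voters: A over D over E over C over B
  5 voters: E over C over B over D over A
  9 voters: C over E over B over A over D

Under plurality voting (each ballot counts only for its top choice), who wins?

First-place votes: A 9, B 0, C 9, D 14, E 10.

D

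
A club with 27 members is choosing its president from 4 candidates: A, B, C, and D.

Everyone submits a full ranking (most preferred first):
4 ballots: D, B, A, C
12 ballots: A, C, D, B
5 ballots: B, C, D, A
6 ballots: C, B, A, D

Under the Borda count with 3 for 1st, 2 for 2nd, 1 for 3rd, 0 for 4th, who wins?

C

A: 4×1 + 12×3 + 5×0 + 6×1 = 46
B: 4×2 + 12×0 + 5×3 + 6×2 = 35
C: 4×0 + 12×2 + 5×2 + 6×3 = 52
D: 4×3 + 12×1 + 5×1 + 6×0 = 29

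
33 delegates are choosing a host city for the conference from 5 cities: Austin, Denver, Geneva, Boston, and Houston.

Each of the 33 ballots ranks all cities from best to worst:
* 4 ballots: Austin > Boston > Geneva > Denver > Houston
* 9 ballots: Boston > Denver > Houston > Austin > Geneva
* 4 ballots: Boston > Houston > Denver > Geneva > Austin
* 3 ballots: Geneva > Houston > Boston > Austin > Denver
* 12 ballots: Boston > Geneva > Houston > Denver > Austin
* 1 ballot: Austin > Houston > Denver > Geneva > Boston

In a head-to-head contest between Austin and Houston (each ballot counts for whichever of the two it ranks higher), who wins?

Austin is ranked above Houston on 5 ballots; Houston above Austin on 28.

Houston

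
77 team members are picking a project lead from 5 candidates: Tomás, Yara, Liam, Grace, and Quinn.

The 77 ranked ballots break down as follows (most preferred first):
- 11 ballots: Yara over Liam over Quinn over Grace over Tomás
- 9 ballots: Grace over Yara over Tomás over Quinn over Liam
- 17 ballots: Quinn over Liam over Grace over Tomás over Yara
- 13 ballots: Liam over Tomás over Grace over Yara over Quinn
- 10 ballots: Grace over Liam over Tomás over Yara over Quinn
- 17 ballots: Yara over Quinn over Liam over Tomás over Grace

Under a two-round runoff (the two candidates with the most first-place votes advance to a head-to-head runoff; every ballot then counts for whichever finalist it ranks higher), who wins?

Round 1 first-place votes: Tomás 0, Yara 28, Liam 13, Grace 19, Quinn 17. Yara and Grace advance.
Runoff: Yara is ranked above Grace on 28 ballots, Grace above Yara on 49.

Grace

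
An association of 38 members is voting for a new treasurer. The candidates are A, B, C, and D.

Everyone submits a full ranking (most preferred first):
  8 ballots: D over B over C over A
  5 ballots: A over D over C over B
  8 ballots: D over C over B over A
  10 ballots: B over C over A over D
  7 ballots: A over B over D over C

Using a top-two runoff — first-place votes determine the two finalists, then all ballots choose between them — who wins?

Round 1 first-place votes: A 12, B 10, C 0, D 16. D and A advance.
Runoff: D is ranked above A on 16 ballots, A above D on 22.

A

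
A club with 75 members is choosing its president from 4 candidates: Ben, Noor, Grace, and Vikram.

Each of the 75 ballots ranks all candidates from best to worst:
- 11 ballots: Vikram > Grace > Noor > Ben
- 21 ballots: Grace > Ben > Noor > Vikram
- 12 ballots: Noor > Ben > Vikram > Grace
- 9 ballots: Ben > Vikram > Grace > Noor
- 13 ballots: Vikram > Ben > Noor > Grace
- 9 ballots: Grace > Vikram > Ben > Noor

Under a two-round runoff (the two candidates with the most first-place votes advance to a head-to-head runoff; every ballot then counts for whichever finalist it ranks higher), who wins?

Vikram

Round 1 first-place votes: Ben 9, Noor 12, Grace 30, Vikram 24. Grace and Vikram advance.
Runoff: Grace is ranked above Vikram on 30 ballots, Vikram above Grace on 45.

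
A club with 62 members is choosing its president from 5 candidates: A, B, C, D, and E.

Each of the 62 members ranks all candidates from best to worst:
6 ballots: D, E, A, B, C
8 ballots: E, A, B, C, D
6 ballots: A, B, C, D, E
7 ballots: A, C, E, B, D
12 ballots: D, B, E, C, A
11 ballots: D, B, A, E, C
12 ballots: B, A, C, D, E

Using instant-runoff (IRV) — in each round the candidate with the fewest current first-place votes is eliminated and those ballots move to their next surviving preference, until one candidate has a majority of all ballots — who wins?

Round 1: A 13, B 12, C 0, D 29, E 8. C eliminated.
Round 2: A 13, B 12, D 29, E 8. E eliminated.
Round 3: A 21, B 12, D 29. B eliminated.
Round 4: A 33, D 29. A has a majority (≥32).

A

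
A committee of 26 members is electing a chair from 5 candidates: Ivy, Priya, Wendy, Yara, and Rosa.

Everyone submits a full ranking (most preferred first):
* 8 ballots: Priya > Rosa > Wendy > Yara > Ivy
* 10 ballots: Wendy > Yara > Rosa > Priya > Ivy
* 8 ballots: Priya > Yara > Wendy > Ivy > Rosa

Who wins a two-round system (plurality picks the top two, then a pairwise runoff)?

Round 1 first-place votes: Ivy 0, Priya 16, Wendy 10, Yara 0, Rosa 0. Priya and Wendy advance.
Runoff: Priya is ranked above Wendy on 16 ballots, Wendy above Priya on 10.

Priya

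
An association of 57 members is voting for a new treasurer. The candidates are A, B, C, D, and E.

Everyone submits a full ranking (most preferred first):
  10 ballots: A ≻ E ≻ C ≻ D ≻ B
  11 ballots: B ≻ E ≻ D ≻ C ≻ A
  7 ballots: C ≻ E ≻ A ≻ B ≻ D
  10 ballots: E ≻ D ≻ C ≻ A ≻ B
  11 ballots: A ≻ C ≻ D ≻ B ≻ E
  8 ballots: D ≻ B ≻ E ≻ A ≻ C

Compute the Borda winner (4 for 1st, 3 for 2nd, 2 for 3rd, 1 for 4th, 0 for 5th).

E

A: 10×4 + 11×0 + 7×2 + 10×1 + 11×4 + 8×1 = 116
B: 10×0 + 11×4 + 7×1 + 10×0 + 11×1 + 8×3 = 86
C: 10×2 + 11×1 + 7×4 + 10×2 + 11×3 + 8×0 = 112
D: 10×1 + 11×2 + 7×0 + 10×3 + 11×2 + 8×4 = 116
E: 10×3 + 11×3 + 7×3 + 10×4 + 11×0 + 8×2 = 140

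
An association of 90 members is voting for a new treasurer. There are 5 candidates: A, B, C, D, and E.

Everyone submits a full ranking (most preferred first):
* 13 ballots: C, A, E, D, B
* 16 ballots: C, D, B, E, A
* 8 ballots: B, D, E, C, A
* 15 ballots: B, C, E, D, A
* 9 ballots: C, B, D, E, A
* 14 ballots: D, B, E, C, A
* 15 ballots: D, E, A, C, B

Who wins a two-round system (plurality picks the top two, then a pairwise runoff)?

Round 1 first-place votes: A 0, B 23, C 38, D 29, E 0. C and D advance.
Runoff: C is ranked above D on 53 ballots, D above C on 37.

C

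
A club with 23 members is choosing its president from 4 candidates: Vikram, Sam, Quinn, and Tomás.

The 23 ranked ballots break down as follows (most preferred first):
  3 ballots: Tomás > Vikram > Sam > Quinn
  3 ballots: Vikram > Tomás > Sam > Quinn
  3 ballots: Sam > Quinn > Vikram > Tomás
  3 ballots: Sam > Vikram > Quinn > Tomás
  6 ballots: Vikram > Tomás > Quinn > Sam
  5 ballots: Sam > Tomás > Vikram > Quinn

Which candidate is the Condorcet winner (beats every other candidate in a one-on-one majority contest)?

Vikram

Vikram vs Sam: 12–11
Vikram vs Quinn: 20–3
Vikram vs Tomás: 15–8
Vikram beats every other candidate.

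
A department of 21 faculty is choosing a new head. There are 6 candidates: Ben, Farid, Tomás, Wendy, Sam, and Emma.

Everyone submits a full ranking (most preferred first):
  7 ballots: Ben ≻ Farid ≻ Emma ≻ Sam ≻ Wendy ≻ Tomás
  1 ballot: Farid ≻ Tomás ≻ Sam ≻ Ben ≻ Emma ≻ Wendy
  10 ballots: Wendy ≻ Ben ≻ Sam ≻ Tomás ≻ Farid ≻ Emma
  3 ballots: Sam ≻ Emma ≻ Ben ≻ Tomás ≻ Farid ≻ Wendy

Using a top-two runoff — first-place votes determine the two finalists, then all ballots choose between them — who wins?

Round 1 first-place votes: Ben 7, Farid 1, Tomás 0, Wendy 10, Sam 3, Emma 0. Wendy and Ben advance.
Runoff: Wendy is ranked above Ben on 10 ballots, Ben above Wendy on 11.

Ben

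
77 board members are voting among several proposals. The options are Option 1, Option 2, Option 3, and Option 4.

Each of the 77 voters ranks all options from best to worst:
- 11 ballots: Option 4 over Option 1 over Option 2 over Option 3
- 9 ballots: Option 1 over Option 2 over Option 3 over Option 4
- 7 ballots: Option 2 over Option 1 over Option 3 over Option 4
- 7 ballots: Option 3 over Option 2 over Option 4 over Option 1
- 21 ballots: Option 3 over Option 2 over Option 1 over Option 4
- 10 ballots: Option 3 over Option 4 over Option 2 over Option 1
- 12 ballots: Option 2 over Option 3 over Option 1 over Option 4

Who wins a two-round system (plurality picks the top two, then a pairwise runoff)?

Round 1 first-place votes: Option 1 9, Option 2 19, Option 3 38, Option 4 11. Option 3 and Option 2 advance.
Runoff: Option 3 is ranked above Option 2 on 38 ballots, Option 2 above Option 3 on 39.

Option 2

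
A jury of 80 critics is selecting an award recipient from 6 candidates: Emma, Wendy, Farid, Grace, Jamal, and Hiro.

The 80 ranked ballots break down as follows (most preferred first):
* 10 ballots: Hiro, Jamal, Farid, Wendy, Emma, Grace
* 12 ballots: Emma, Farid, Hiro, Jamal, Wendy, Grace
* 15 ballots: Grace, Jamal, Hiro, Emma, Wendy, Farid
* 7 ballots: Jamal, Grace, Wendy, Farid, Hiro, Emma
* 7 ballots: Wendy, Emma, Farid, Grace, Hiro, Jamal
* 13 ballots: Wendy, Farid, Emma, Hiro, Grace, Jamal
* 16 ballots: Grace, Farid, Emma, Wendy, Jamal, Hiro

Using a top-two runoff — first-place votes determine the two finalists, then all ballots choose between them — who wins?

Wendy

Round 1 first-place votes: Emma 12, Wendy 20, Farid 0, Grace 31, Jamal 7, Hiro 10. Grace and Wendy advance.
Runoff: Grace is ranked above Wendy on 38 ballots, Wendy above Grace on 42.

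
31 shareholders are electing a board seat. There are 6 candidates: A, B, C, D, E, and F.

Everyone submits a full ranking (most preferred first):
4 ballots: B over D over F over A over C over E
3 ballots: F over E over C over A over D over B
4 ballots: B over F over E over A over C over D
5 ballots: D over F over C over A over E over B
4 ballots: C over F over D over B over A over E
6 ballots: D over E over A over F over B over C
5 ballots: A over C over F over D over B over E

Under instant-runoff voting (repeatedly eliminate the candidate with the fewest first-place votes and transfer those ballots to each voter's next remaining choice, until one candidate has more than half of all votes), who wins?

C

Round 1: A 5, B 8, C 4, D 11, E 0, F 3. E eliminated.
Round 2: A 5, B 8, C 4, D 11, F 3. F eliminated.
Round 3: A 5, B 8, C 7, D 11. A eliminated.
Round 4: B 8, C 12, D 11. B eliminated.
Round 5: C 16, D 15. C has a majority (≥16).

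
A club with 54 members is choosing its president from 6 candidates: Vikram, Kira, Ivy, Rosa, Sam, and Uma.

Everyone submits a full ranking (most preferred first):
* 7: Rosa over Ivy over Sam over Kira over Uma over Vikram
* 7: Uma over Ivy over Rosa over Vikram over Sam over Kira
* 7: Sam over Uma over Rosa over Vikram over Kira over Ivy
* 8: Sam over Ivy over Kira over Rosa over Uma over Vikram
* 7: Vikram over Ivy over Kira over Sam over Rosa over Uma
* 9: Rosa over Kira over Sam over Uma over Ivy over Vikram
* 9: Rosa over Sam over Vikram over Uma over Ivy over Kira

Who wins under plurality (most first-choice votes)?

First-place votes: Vikram 7, Kira 0, Ivy 0, Rosa 25, Sam 15, Uma 7.

Rosa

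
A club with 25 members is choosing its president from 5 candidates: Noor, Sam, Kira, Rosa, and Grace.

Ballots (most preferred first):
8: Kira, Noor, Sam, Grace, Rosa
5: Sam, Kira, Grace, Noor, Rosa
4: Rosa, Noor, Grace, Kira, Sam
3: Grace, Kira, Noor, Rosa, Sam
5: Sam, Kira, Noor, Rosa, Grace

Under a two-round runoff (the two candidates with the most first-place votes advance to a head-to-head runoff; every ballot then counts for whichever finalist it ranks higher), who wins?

Kira

Round 1 first-place votes: Noor 0, Sam 10, Kira 8, Rosa 4, Grace 3. Sam and Kira advance.
Runoff: Sam is ranked above Kira on 10 ballots, Kira above Sam on 15.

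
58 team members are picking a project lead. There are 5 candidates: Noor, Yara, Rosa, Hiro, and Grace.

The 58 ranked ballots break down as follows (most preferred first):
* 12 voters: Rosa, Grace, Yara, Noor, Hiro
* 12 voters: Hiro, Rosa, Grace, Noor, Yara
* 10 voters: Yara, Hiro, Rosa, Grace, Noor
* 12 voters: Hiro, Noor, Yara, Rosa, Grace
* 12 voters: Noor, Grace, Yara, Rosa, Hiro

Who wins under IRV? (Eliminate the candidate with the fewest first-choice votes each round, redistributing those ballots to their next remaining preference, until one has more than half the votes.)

Round 1: Noor 12, Yara 10, Rosa 12, Hiro 24, Grace 0. Grace eliminated.
Round 2: Noor 12, Yara 10, Rosa 12, Hiro 24. Yara eliminated.
Round 3: Noor 12, Rosa 12, Hiro 34. Hiro has a majority (≥30).

Hiro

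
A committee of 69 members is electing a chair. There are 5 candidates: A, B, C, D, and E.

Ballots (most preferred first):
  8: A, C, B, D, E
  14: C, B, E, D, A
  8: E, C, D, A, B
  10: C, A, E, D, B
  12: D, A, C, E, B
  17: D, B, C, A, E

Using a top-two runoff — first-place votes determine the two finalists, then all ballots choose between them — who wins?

C

Round 1 first-place votes: A 8, B 0, C 24, D 29, E 8. D and C advance.
Runoff: D is ranked above C on 29 ballots, C above D on 40.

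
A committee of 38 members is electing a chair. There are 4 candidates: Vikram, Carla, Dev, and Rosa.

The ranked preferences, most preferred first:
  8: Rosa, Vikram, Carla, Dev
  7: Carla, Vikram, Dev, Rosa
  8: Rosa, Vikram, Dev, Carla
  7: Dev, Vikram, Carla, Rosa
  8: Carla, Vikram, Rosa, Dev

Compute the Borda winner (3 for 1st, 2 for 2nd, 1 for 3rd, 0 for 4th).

Vikram: 8×2 + 7×2 + 8×2 + 7×2 + 8×2 = 76
Carla: 8×1 + 7×3 + 8×0 + 7×1 + 8×3 = 60
Dev: 8×0 + 7×1 + 8×1 + 7×3 + 8×0 = 36
Rosa: 8×3 + 7×0 + 8×3 + 7×0 + 8×1 = 56

Vikram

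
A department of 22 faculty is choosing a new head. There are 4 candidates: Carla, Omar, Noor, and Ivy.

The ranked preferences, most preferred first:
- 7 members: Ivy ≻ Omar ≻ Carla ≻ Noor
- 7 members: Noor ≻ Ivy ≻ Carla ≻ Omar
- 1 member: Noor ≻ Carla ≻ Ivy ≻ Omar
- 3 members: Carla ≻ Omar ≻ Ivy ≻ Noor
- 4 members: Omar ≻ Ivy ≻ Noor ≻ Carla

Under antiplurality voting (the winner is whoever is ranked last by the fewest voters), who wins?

Ivy

Last-place votes: Carla 4, Omar 8, Noor 10, Ivy 0.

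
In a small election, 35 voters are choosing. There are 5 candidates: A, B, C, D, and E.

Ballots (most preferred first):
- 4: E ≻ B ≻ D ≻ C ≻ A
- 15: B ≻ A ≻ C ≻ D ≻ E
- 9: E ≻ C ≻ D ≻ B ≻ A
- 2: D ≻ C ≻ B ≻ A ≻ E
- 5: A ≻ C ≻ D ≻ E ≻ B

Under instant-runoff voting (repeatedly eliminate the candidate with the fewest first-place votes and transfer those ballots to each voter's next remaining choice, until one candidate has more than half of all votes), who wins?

E

Round 1: A 5, B 15, C 0, D 2, E 13. C eliminated.
Round 2: A 5, B 15, D 2, E 13. D eliminated.
Round 3: A 5, B 17, E 13. A eliminated.
Round 4: B 17, E 18. E has a majority (≥18).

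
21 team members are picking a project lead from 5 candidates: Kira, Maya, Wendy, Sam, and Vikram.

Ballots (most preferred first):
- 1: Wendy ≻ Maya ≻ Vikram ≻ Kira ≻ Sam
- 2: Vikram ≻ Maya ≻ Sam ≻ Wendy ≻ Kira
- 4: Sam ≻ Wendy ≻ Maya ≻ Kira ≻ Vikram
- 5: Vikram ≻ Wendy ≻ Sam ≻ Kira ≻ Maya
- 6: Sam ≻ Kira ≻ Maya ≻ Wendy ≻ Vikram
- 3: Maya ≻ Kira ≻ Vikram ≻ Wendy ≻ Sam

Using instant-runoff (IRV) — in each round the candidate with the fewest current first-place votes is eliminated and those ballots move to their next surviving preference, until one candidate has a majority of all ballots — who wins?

Vikram

Round 1: Kira 0, Maya 3, Wendy 1, Sam 10, Vikram 7. Kira eliminated.
Round 2: Maya 3, Wendy 1, Sam 10, Vikram 7. Wendy eliminated.
Round 3: Maya 4, Sam 10, Vikram 7. Maya eliminated.
Round 4: Sam 10, Vikram 11. Vikram has a majority (≥11).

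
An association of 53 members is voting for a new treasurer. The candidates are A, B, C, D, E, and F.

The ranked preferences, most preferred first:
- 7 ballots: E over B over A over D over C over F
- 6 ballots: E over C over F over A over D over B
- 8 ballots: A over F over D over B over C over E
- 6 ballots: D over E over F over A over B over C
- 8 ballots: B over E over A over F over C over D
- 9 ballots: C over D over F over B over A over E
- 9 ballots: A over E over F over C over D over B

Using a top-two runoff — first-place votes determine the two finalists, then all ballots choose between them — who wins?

E

Round 1 first-place votes: A 17, B 8, C 9, D 6, E 13, F 0. A and E advance.
Runoff: A is ranked above E on 26 ballots, E above A on 27.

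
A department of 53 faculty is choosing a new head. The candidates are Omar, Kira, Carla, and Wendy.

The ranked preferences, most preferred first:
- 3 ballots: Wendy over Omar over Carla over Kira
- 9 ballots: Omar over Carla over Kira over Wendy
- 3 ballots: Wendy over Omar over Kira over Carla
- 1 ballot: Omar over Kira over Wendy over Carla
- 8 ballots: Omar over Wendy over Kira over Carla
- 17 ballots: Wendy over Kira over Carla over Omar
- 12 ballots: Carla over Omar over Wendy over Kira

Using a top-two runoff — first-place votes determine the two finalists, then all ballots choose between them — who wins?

Round 1 first-place votes: Omar 18, Kira 0, Carla 12, Wendy 23. Wendy and Omar advance.
Runoff: Wendy is ranked above Omar on 23 ballots, Omar above Wendy on 30.

Omar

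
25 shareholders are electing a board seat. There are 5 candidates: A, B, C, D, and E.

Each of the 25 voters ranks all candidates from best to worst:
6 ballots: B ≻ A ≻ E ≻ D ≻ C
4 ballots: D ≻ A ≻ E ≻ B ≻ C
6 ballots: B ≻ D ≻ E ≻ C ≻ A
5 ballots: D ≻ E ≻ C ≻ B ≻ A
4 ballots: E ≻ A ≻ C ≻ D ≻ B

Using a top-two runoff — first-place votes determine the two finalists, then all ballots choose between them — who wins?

Round 1 first-place votes: A 0, B 12, C 0, D 9, E 4. B and D advance.
Runoff: B is ranked above D on 12 ballots, D above B on 13.

D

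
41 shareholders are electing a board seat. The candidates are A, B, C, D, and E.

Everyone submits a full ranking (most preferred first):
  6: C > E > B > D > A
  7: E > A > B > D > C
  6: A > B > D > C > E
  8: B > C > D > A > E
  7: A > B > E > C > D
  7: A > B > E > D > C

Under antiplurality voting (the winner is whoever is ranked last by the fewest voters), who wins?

Last-place votes: A 6, B 0, C 14, D 7, E 14.

B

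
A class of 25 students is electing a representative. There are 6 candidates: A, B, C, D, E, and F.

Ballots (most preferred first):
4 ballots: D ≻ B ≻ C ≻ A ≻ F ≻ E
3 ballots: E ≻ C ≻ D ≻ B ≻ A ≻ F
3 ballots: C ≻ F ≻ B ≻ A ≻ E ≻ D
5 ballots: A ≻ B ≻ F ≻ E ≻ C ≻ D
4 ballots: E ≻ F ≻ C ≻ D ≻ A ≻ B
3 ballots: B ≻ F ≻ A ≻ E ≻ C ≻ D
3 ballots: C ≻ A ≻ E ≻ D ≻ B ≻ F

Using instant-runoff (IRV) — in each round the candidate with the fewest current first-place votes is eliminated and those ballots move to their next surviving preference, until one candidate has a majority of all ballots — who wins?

C

Round 1: A 5, B 3, C 6, D 4, E 7, F 0. F eliminated.
Round 2: A 5, B 3, C 6, D 4, E 7. B eliminated.
Round 3: A 8, C 6, D 4, E 7. D eliminated.
Round 4: A 8, C 10, E 7. E eliminated.
Round 5: A 8, C 17. C has a majority (≥13).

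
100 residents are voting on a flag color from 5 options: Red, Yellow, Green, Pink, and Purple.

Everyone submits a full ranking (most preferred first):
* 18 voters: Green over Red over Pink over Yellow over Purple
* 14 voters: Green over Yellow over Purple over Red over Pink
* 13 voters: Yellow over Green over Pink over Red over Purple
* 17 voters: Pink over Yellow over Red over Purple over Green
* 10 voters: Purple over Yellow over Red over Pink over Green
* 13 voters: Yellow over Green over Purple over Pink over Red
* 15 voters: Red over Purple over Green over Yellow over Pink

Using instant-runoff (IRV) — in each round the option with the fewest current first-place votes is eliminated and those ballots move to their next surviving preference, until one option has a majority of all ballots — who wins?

Round 1: Red 15, Yellow 26, Green 32, Pink 17, Purple 10. Purple eliminated.
Round 2: Red 15, Yellow 36, Green 32, Pink 17. Red eliminated.
Round 3: Yellow 36, Green 47, Pink 17. Pink eliminated.
Round 4: Yellow 53, Green 47. Yellow has a majority (≥51).

Yellow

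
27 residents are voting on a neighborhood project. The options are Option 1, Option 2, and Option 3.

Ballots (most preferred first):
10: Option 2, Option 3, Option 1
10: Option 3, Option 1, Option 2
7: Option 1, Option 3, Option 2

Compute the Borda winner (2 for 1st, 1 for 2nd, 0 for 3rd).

Option 1: 10×0 + 10×1 + 7×2 = 24
Option 2: 10×2 + 10×0 + 7×0 = 20
Option 3: 10×1 + 10×2 + 7×1 = 37

Option 3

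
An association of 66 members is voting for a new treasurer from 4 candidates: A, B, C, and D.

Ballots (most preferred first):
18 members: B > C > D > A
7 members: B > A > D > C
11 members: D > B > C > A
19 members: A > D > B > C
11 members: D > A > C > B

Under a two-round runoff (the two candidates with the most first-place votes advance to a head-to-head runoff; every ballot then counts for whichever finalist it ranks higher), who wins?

Round 1 first-place votes: A 19, B 25, C 0, D 22. B and D advance.
Runoff: B is ranked above D on 25 ballots, D above B on 41.

D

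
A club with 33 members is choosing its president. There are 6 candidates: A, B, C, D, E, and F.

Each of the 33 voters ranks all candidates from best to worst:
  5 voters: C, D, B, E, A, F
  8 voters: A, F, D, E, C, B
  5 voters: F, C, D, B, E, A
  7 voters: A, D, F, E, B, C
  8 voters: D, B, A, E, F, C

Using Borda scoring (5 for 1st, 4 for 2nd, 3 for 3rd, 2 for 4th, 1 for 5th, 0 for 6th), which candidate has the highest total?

A: 5×1 + 8×5 + 5×0 + 7×5 + 8×3 = 104
B: 5×3 + 8×0 + 5×2 + 7×1 + 8×4 = 64
C: 5×5 + 8×1 + 5×4 + 7×0 + 8×0 = 53
D: 5×4 + 8×3 + 5×3 + 7×4 + 8×5 = 127
E: 5×2 + 8×2 + 5×1 + 7×2 + 8×2 = 61
F: 5×0 + 8×4 + 5×5 + 7×3 + 8×1 = 86

D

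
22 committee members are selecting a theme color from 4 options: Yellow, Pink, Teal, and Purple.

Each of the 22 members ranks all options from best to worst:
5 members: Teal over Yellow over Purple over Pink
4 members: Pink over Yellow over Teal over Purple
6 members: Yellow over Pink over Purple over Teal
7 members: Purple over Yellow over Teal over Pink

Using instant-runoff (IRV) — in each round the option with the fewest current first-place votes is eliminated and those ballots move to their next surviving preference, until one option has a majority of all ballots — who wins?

Round 1: Yellow 6, Pink 4, Teal 5, Purple 7. Pink eliminated.
Round 2: Yellow 10, Teal 5, Purple 7. Teal eliminated.
Round 3: Yellow 15, Purple 7. Yellow has a majority (≥12).

Yellow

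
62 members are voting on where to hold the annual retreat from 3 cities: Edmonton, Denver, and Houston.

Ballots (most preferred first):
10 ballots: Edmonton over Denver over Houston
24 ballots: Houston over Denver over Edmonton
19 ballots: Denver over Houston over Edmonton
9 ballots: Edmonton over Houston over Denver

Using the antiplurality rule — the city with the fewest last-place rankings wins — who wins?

Last-place votes: Edmonton 43, Denver 9, Houston 10.

Denver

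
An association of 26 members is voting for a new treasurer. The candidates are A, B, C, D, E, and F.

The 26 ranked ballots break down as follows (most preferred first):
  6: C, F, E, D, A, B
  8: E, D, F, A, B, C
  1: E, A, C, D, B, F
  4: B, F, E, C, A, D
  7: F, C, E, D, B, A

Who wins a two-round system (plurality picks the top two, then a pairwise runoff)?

Round 1 first-place votes: A 0, B 4, C 6, D 0, E 9, F 7. E and F advance.
Runoff: E is ranked above F on 9 ballots, F above E on 17.

F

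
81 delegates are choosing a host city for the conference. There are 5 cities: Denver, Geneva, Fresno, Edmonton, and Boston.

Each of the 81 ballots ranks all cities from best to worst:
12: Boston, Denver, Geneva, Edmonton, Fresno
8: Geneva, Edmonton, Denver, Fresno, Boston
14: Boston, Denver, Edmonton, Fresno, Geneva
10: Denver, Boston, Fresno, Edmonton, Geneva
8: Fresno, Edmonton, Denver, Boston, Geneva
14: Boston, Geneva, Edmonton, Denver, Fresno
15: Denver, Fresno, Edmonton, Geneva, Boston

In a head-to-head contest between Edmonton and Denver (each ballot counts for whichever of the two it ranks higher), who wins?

Edmonton is ranked above Denver on 30 ballots; Denver above Edmonton on 51.

Denver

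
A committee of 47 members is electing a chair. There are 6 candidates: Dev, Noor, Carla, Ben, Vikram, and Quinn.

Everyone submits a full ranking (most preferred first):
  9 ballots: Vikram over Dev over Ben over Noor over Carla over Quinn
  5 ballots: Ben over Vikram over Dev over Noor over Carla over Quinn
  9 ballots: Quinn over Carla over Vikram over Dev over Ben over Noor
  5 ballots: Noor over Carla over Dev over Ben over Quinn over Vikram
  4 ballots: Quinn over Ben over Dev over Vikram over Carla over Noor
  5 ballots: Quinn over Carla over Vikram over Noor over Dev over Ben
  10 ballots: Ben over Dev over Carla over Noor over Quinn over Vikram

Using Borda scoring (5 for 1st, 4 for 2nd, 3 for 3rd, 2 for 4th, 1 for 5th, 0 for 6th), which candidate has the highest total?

Dev: 9×4 + 5×3 + 9×2 + 5×3 + 4×3 + 5×1 + 10×4 = 141
Noor: 9×2 + 5×2 + 9×0 + 5×5 + 4×0 + 5×2 + 10×2 = 83
Carla: 9×1 + 5×1 + 9×4 + 5×4 + 4×1 + 5×4 + 10×3 = 124
Ben: 9×3 + 5×5 + 9×1 + 5×2 + 4×4 + 5×0 + 10×5 = 137
Vikram: 9×5 + 5×4 + 9×3 + 5×0 + 4×2 + 5×3 + 10×0 = 115
Quinn: 9×0 + 5×0 + 9×5 + 5×1 + 4×5 + 5×5 + 10×1 = 105

Dev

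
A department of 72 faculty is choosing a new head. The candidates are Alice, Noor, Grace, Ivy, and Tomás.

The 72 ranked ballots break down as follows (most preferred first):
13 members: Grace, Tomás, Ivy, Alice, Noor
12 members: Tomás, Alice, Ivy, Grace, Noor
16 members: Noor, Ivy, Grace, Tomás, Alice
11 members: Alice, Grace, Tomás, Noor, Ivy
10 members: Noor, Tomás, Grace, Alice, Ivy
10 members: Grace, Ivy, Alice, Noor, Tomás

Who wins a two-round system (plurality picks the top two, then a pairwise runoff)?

Round 1 first-place votes: Alice 11, Noor 26, Grace 23, Ivy 0, Tomás 12. Noor and Grace advance.
Runoff: Noor is ranked above Grace on 26 ballots, Grace above Noor on 46.

Grace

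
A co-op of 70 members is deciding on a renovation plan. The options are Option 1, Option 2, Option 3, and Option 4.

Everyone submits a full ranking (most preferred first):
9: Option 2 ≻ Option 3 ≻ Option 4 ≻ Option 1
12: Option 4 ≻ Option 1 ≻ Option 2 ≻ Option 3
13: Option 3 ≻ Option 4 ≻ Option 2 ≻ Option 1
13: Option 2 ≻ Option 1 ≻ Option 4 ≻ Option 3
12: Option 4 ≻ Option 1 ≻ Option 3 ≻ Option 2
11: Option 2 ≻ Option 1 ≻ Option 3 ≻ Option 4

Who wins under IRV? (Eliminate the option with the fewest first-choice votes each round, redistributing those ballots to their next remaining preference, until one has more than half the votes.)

Option 4

Round 1: Option 1 0, Option 2 33, Option 3 13, Option 4 24. Option 1 eliminated.
Round 2: Option 2 33, Option 3 13, Option 4 24. Option 3 eliminated.
Round 3: Option 2 33, Option 4 37. Option 4 has a majority (≥36).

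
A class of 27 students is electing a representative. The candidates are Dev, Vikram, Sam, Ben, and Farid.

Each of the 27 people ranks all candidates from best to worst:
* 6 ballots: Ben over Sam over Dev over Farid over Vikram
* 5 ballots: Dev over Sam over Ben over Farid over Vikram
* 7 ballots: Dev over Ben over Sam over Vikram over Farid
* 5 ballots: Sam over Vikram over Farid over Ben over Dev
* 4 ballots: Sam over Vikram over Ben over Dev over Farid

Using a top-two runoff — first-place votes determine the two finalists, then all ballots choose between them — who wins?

Sam

Round 1 first-place votes: Dev 12, Vikram 0, Sam 9, Ben 6, Farid 0. Dev and Sam advance.
Runoff: Dev is ranked above Sam on 12 ballots, Sam above Dev on 15.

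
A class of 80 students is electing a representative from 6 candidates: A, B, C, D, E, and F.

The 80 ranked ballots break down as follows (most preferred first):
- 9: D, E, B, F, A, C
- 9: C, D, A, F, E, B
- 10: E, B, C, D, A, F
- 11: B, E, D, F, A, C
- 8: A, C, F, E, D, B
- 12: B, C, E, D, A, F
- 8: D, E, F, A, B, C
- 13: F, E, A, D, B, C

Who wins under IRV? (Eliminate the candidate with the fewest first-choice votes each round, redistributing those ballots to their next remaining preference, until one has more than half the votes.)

Round 1: A 8, B 23, C 9, D 17, E 10, F 13. A eliminated.
Round 2: B 23, C 17, D 17, E 10, F 13. E eliminated.
Round 3: B 33, C 17, D 17, F 13. F eliminated.
Round 4: B 33, C 17, D 30. C eliminated.
Round 5: B 33, D 47. D has a majority (≥41).

D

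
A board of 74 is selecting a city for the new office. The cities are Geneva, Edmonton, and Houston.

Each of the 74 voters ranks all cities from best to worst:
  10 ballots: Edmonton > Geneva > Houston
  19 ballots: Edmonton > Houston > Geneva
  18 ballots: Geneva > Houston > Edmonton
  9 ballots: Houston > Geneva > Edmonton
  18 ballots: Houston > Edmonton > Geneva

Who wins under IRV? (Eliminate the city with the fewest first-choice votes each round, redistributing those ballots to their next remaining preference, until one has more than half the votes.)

Round 1: Geneva 18, Edmonton 29, Houston 27. Geneva eliminated.
Round 2: Edmonton 29, Houston 45. Houston has a majority (≥38).

Houston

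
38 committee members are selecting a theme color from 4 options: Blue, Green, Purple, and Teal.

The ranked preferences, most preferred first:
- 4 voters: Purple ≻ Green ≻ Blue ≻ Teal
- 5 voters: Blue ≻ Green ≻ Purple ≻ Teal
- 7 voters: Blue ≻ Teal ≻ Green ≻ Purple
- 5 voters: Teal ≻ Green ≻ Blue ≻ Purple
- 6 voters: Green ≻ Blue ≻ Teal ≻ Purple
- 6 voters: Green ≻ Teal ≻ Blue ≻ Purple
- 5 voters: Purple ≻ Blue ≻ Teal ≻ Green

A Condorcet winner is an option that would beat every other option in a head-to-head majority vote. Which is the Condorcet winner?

Green

Green vs Blue: 21–17
Green vs Purple: 29–9
Green vs Teal: 21–17
Green beats every other option.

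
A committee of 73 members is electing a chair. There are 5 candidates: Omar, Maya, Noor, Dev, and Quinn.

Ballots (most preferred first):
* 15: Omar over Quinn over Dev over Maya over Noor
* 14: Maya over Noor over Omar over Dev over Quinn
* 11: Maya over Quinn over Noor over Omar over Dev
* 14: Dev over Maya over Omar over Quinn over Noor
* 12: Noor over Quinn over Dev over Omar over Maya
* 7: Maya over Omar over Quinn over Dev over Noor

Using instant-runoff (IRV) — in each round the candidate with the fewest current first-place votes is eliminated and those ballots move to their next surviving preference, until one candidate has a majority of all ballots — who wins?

Dev

Round 1: Omar 15, Maya 32, Noor 12, Dev 14, Quinn 0. Quinn eliminated.
Round 2: Omar 15, Maya 32, Noor 12, Dev 14. Noor eliminated.
Round 3: Omar 15, Maya 32, Dev 26. Omar eliminated.
Round 4: Maya 32, Dev 41. Dev has a majority (≥37).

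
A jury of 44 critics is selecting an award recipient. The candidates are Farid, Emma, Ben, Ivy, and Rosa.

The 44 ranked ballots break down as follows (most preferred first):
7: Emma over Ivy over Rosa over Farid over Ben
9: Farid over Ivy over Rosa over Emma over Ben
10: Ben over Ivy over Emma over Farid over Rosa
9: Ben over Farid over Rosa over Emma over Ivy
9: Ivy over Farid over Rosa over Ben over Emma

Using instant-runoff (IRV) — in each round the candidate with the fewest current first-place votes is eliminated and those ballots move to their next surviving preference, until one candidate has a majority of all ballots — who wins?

Round 1: Farid 9, Emma 7, Ben 19, Ivy 9, Rosa 0. Rosa eliminated.
Round 2: Farid 9, Emma 7, Ben 19, Ivy 9. Emma eliminated.
Round 3: Farid 9, Ben 19, Ivy 16. Farid eliminated.
Round 4: Ben 19, Ivy 25. Ivy has a majority (≥23).

Ivy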